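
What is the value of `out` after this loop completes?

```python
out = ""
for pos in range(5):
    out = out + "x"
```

Repeat 'x' 5 times
`out` takes the values: "" → "x" → "xx" → "xxx" → "xxxx" → "xxxxx"

Answer: "xxxxx"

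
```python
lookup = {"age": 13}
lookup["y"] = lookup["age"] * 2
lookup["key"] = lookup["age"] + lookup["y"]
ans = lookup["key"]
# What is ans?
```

Trace:
`lookup = {"age": 13}` → lookup = {'age': 13}
`lookup["y"] = lookup["age"] * 2` → lookup = {'age': 13, 'y': 26}
`lookup["key"] = lookup["age"] + lookup["y"]` → lookup = {'age': 13, 'y': 26, 'key': 39}
`ans = lookup["key"]` → ans = 39
So ans = 39

Answer: 39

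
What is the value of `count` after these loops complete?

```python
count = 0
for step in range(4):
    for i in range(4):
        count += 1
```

4 * 4 = 16
`count` takes the values: 0 → 1 → 2 → 3 → 4 → 5 → 6 → 7 → 8 → 9 → 10 → 11 → 12 → 13 → 14 → 15 → 16

Answer: 16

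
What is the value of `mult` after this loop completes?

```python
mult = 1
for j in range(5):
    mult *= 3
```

3^5 = 243
`mult` takes the values: 1 → 3 → 9 → 27 → 81 → 243

Answer: 243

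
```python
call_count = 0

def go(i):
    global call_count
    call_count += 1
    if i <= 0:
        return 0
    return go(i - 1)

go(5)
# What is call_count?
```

Linear recursion stepping by 1: 6 calls from i=5 down to ≤0.

Answer: 6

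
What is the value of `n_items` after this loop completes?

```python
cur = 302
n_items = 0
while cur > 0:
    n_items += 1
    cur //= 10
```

Count digits by repeated division by 10
`n_items` takes the values: 0 → 1 → 2 → 3

Answer: 3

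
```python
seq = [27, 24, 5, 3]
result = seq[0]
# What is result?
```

Trace:
`seq = [27, 24, 5, 3]` → seq = [27, 24, 5, 3]
`result = seq[0]` → result = 27
So result = 27

Answer: 27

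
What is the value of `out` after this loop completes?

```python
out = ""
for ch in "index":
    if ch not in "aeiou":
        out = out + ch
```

Remove vowels from 'index'
`out` takes the values: "" → "n" → "nd" → "ndx"

Answer: "ndx"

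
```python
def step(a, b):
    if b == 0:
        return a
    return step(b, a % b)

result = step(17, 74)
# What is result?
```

step(17, 74) -> step(74, 17) -> step(17, 6) -> step(6, 5) -> step(5, 1) -> step(1, 0) -> 1

Answer: 1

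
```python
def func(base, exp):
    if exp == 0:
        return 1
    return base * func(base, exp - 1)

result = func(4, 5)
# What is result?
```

func(4, 5) = 4 * 4 * 4 * 4 * 4 = 1024

Answer: 1024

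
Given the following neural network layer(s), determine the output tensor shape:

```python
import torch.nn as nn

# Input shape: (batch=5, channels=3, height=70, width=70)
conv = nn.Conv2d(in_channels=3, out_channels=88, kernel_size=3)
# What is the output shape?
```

Input: (5, 3, 70, 70) -> Output: (5, 88, 68, 68)

Answer: (5, 88, 68, 68)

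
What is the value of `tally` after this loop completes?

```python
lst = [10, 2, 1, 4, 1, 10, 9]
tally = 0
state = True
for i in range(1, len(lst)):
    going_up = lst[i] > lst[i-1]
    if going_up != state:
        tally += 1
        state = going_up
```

Count direction changes in [10, 2, 1, 4, 1, 10, 9]
`tally` takes the values: 0 → 1 → 2 → 3 → 4 → 5

Answer: 5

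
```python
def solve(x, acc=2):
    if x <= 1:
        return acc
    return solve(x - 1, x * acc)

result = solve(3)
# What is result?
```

Accumulator trace (n, acc): (3, 2) -> (2, 6) -> (1, 12) -> return 12

Answer: 12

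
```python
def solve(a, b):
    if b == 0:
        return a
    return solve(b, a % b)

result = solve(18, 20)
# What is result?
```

solve(18, 20) -> solve(20, 18) -> solve(18, 2) -> solve(2, 0) -> 2

Answer: 2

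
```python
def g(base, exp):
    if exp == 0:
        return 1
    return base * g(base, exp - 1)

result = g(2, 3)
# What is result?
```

g(2, 3) = 2 * 2 * 2 = 8

Answer: 8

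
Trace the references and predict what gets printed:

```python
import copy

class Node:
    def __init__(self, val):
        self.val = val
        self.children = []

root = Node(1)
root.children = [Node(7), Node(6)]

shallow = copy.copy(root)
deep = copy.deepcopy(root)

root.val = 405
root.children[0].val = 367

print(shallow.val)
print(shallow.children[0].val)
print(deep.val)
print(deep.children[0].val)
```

Key concept: deep copy with custom objects.
Step by step:
`root = Node(1)` → root = Node(val=1, children=[])
`root.children = [Node(7), Node(6)]` → root = Node(val=1, children=[Node(val=7, children=[]), Node(val=6, children=[])])
`shallow = copy.copy(root)` → shallow = Node(val=1, children=[Node(val=7, children=[]), Node(val=6, children=[])])
`deep = copy.deepcopy(root)` → deep = Node(val=1, children=[Node(val=7, children=[]), Node(val=6, children=[])])
`root.val = 405` → root = Node(val=405, children=[Node(val=7, children=[]), Node(val=6, children=[])])
`root.children[0].val = 367` → root = Node(val=405, children=[Node(val=367, children=[]), Node(val=6, children=[])]); shallow = Node(val=1, children=[Node(val=367, children=[]), Node(val=6, children=[])])
`print(shallow.val)` → prints 1
`print(shallow.children[0].val)` → prints 367
`print(deep.val)` → prints 1
`print(deep.children[0].val)` → prints 7

Answer:
1
367
1
7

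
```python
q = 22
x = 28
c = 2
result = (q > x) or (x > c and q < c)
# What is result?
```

Trace:
`q = 22` → q = 22
`x = 28` → x = 28
`c = 2` → c = 2
`result = (q > x) or (x > c and q < c)` → result = False
So result = False

Answer: False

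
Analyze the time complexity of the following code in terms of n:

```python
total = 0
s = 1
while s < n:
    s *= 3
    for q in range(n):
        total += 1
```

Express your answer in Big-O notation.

Each loop level contributes: log n × n. Multiplying the contributions gives O(n log n).

Answer: O(n log n)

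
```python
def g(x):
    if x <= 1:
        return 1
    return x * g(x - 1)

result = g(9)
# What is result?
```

g(9) = 9 * 8 * 7 * 6 * 5 * 4 * 3 * 2 * 1 = 362880

Answer: 362880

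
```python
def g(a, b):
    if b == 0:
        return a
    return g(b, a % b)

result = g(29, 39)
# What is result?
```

g(29, 39) -> g(39, 29) -> g(29, 10) -> g(10, 9) -> g(9, 1) -> g(1, 0) -> 1

Answer: 1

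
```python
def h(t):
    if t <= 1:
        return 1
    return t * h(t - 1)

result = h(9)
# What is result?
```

h(9) = 9 * 8 * 7 * 6 * 5 * 4 * 3 * 2 * 1 = 362880

Answer: 362880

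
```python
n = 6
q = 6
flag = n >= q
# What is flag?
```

Trace:
`n = 6` → n = 6
`q = 6` → q = 6
`flag = n >= q` → flag = True
So flag = True

Answer: True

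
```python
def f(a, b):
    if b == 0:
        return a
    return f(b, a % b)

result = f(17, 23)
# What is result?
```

f(17, 23) -> f(23, 17) -> f(17, 6) -> f(6, 5) -> f(5, 1) -> f(1, 0) -> 1

Answer: 1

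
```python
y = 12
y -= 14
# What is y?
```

Trace:
`y = 12` → y = 12
`y -= 14` → y = -2
So y = -2

Answer: -2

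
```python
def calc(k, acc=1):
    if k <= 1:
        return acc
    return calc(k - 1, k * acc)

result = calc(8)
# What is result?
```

Accumulator trace (n, acc): (8, 1) -> (7, 8) -> (6, 56) -> (5, 336) -> (4, 1680) -> (3, 6720) -> (2, 20160) -> (1, 40320) -> return 40320

Answer: 40320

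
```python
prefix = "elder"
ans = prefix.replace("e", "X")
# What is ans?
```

Trace:
`prefix = "elder"` → prefix = 'elder'
`ans = prefix.replace("e", "X")` → ans = 'XldXr'
So ans = 'XldXr'

Answer: 'XldXr'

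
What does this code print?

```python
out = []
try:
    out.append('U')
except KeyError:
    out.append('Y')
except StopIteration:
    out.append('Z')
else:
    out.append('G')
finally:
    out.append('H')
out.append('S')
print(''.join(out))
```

Execution trace: 'U' (try body, no exception) → 'G' (else) → 'H' (finally) → 'S' (after the try/except). Output: UGHS

Answer: UGHS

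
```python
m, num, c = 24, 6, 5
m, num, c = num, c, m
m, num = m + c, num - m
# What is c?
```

Trace:
`m, num, c = 24, 6, 5` → m = 24; num = 6; c = 5
`m, num, c = num, c, m` → m = 6; num = 5; c = 24
`m, num = m + c, num - m` → m = 30; num = -1
So c = 24

Answer: 24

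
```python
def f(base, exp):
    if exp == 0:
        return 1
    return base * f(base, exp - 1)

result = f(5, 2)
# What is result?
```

f(5, 2) = 5 * 5 = 25

Answer: 25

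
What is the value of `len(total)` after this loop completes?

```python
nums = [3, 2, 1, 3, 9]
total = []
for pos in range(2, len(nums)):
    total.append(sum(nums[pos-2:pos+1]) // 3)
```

Number of 3-element averages
`total` takes the values: [] → [2] → [2, 2] → [2, 2, 4]
So `len(total)` = 3

Answer: 3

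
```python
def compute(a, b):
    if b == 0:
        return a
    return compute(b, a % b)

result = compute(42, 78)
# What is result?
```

compute(42, 78) -> compute(78, 42) -> compute(42, 36) -> compute(36, 6) -> compute(6, 0) -> 6

Answer: 6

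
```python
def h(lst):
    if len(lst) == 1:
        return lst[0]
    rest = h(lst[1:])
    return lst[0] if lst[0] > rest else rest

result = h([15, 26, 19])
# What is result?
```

Recursive max over [15, 26, 19] = 26

Answer: 26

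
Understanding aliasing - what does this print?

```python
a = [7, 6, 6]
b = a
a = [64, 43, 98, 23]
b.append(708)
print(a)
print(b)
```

Key concept: rebinding vs mutation: a is rebound to a new list, b still points at the original.
Step by step:
`a = [7, 6, 6]` → a = [7, 6, 6]
`b = a` → b = [7, 6, 6] (same object as a)
`a = [64, 43, 98, 23]` → a = [64, 43, 98, 23]
`b.append(708)` → b = [7, 6, 6, 708]
`print(a)` → prints [64, 43, 98, 23]
`print(b)` → prints [7, 6, 6, 708]

Answer:
[64, 43, 98, 23]
[7, 6, 6, 708]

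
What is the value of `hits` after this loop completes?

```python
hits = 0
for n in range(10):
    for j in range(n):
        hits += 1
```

Triangle number: 0+1+2+...+9
`hits` takes the values: 0 → 1 → 2 → 3 → 4 → 5 → 6 → 7 → 8 → 9 → 10 → 11 → 12 → 13 → 14 → 15 → 16 → 17 → 18 → 19 → 20 → 21 → 22 → 23 → 24 → 25 → 26 → 27 → 28 → 29 → … → 41 → 42 → 43 → 44 → 45

Answer: 45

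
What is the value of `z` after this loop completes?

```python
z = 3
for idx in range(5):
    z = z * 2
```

Multiply by 2, 5 times: 3 * 2^5 = 96
`z` takes the values: 3 → 6 → 12 → 24 → 48 → 96

Answer: 96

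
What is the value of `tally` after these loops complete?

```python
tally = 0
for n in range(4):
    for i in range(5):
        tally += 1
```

4 * 5 = 20
`tally` takes the values: 0 → 1 → 2 → 3 → 4 → 5 → 6 → 7 → 8 → 9 → 10 → 11 → 12 → 13 → 14 → 15 → 16 → 17 → 18 → 19 → 20

Answer: 20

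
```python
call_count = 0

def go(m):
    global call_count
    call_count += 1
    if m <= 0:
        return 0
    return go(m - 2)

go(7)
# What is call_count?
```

Linear recursion stepping by 2: 5 calls from m=7 down to ≤0.

Answer: 5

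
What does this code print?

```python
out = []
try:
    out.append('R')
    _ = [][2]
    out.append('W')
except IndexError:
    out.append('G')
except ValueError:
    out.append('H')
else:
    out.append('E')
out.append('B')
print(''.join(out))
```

Execution trace: 'R' (try body) → 'G' (except IndexError) → 'B' (after the try/except). Output: RGB

Answer: RGB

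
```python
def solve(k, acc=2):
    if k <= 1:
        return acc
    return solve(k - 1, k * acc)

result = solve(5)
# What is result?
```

Accumulator trace (n, acc): (5, 2) -> (4, 10) -> (3, 40) -> (2, 120) -> (1, 240) -> return 240

Answer: 240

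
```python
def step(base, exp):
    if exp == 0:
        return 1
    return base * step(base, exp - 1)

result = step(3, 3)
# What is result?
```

step(3, 3) = 3 * 3 * 3 = 27

Answer: 27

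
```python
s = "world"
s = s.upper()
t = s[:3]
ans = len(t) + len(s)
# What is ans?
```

Trace:
`s = "world"` → s = 'world'
`s = s.upper()` → s = 'WORLD'
`t = s[:3]` → t = 'WOR'
`ans = len(t) + len(s)` → ans = 8
So ans = 8

Answer: 8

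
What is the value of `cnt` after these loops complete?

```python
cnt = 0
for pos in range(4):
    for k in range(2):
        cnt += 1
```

4 * 2 = 8
`cnt` takes the values: 0 → 1 → 2 → 3 → 4 → 5 → 6 → 7 → 8

Answer: 8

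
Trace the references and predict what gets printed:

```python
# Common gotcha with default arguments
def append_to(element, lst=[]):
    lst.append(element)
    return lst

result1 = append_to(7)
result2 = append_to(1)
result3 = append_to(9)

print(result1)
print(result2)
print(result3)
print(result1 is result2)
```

Key concept: mutable default argument gotcha.
Step by step:
`result1 = append_to(7)` → result1 = [7]
`result2 = append_to(1)` → result1 = [7, 1] (same object as result2); result2 = [7, 1] (same object as result1)
`result3 = append_to(9)` → result1 = [7, 1, 9] (same object as result2, result3); result2 = [7, 1, 9] (same object as result1, result3); result3 = [7, 1, 9] (same object as result1, result2)
`print(result1)` → prints [7, 1, 9]
`print(result2)` → prints [7, 1, 9]
`print(result3)` → prints [7, 1, 9]
`print(result1 is result2)` → prints True

Answer:
[7, 1, 9]
[7, 1, 9]
[7, 1, 9]
True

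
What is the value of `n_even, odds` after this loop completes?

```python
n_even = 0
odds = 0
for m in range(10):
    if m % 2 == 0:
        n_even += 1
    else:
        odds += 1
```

Count evens and odds in range(10)
`n_even, odds` takes the values: (0, 0) → (1, 0) → (1, 1) → (2, 1) → (2, 2) → (3, 2) → (3, 3) → (4, 3) → (4, 4) → (5, 4) → (5, 5)

Answer: 5, 5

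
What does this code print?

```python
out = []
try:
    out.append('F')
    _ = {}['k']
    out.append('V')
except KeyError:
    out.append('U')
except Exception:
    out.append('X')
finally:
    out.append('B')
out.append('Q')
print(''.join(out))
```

Execution trace: 'F' (try body) → 'U' (except KeyError) → 'B' (finally) → 'Q' (after the try/except). Output: FUBQ

Answer: FUBQ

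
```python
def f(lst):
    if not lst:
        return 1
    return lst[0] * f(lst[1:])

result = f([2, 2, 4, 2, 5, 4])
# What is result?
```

Product over [2, 2, 4, 2, 5, 4] = 2 * 2 * 4 * 2 * 5 * 4 = 640

Answer: 640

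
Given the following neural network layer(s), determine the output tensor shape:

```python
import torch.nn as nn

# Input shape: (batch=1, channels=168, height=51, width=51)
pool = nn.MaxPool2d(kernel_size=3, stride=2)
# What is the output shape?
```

Input: (1, 168, 51, 51) -> Output: (1, 168, 25, 25)

Answer: (1, 168, 25, 25)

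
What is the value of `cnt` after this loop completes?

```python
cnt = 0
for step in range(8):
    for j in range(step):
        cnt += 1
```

Triangle number: 0+1+2+...+7
`cnt` takes the values: 0 → 1 → 2 → 3 → 4 → 5 → 6 → 7 → 8 → 9 → 10 → 11 → 12 → 13 → 14 → 15 → 16 → 17 → 18 → 19 → 20 → 21 → 22 → 23 → 24 → 25 → 26 → 27 → 28

Answer: 28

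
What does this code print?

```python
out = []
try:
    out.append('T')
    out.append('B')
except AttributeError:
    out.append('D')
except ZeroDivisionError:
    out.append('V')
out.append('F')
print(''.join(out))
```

Execution trace: 'T' (try body) → 'B' (try body, no exception) → 'F' (after the try/except). Output: TBF

Answer: TBF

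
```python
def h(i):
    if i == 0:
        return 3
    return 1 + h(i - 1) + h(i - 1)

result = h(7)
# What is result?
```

h(i) = 1 + 2·h(i-1), h(0)=3. Closed form: (3+1)·2^7 - 1 = 511.

Answer: 511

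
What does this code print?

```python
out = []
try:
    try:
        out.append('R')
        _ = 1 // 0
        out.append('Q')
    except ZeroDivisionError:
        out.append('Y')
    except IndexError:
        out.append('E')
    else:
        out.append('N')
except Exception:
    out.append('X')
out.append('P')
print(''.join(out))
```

Execution trace: 'R' (inner try body) → 'Y' (inner except ZeroDivisionError) → 'P' (after the try/except). Output: RYP

Answer: RYP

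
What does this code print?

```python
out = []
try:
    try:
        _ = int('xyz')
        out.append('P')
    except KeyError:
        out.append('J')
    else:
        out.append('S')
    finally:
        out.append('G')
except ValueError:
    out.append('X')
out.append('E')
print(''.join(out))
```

Execution trace: 'G' (inner finally) → 'X' (outer except ValueError) → 'E' (after the try/except). Output: GXE

Answer: GXE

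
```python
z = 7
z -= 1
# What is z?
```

Trace:
`z = 7` → z = 7
`z -= 1` → z = 6
So z = 6

Answer: 6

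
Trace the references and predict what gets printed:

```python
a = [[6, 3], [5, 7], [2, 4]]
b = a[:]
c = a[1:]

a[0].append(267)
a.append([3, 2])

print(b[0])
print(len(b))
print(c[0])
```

Key concept: slice with nested mutation.
Step by step:
`a = [[6, 3], [5, 7], [2, 4]]` → a = [[6, 3], [5, 7], [2, 4]]
`b = a[:]` → b = [[6, 3], [5, 7], [2, 4]]
`c = a[1:]` → c = [[5, 7], [2, 4]]
`a[0].append(267)` → a = [[6, 3, 267], [5, 7], [2, 4]]; b = [[6, 3, 267], [5, 7], [2, 4]]
`a.append([3, 2])` → a = [[6, 3, 267], [5, 7], [2, 4], [3, 2]]
`print(b[0])` → prints [6, 3, 267]
`print(len(b))` → prints 3
`print(c[0])` → prints [5, 7]

Answer:
[6, 3, 267]
3
[5, 7]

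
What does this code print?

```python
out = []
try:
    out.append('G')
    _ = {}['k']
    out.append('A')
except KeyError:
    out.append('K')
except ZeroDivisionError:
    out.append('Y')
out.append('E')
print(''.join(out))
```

Execution trace: 'G' (try body) → 'K' (except KeyError) → 'E' (after the try/except). Output: GKE

Answer: GKE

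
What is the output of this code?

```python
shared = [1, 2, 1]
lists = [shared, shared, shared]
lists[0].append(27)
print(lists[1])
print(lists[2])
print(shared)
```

Key concept: list of same reference.
Step by step:
`shared = [1, 2, 1]` → shared = [1, 2, 1]
`lists = [shared, shared, shared]` → lists = [[1, 2, 1], [1, 2, 1], [1, 2, 1]]
`lists[0].append(27)` → shared = [1, 2, 1, 27]; lists = [[1, 2, 1, 27], [1, 2, 1, 27], [1, 2, 1, 27]]
`print(lists[1])` → prints [1, 2, 1, 27]
`print(lists[2])` → prints [1, 2, 1, 27]
`print(shared)` → prints [1, 2, 1, 27]

Answer:
[1, 2, 1, 27]
[1, 2, 1, 27]
[1, 2, 1, 27]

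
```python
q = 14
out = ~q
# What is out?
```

Trace:
`q = 14` → q = 14
`out = ~q` → out = -15
So out = -15

Answer: -15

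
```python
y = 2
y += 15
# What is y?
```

Trace:
`y = 2` → y = 2
`y += 15` → y = 17
So y = 17

Answer: 17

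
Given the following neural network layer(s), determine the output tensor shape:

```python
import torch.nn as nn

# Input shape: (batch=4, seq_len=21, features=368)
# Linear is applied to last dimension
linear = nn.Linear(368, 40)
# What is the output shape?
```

Input: (4, 21, 368) -> Output: (4, 21, 40)

Answer: (4, 21, 40)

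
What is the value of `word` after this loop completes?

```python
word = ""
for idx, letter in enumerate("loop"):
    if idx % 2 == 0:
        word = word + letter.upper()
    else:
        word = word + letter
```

Uppercase even positions in 'loop'
`word` takes the values: "" → "L" → "Lo" → "LoO" → "LoOp"

Answer: "LoOp"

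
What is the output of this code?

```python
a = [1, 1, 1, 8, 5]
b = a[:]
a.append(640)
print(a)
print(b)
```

Key concept: slice [:] creates copy.
Step by step:
`a = [1, 1, 1, 8, 5]` → a = [1, 1, 1, 8, 5]
`b = a[:]` → b = [1, 1, 1, 8, 5]
`a.append(640)` → a = [1, 1, 1, 8, 5, 640]
`print(a)` → prints [1, 1, 1, 8, 5, 640]
`print(b)` → prints [1, 1, 1, 8, 5]

Answer:
[1, 1, 1, 8, 5, 640]
[1, 1, 1, 8, 5]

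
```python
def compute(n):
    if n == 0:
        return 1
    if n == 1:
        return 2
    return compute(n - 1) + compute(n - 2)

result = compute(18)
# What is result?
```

Build up from base cases: compute(0)=1, compute(1)=2, compute(2)=3, compute(3)=5, compute(4)=8, compute(5)=13, compute(6)=21, ..., compute(18)=6765

Answer: 6765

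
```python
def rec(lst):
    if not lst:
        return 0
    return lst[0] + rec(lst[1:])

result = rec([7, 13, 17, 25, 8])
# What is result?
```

7 + 13 + 17 + 25 + 8 + 0 = 70

Answer: 70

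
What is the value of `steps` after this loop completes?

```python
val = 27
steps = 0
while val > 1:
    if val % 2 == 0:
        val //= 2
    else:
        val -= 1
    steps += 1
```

Steps to reduce 27 to 1
`steps` takes the values: 0 → 1 → 2 → 3 → 4 → 5 → 6 → 7

Answer: 7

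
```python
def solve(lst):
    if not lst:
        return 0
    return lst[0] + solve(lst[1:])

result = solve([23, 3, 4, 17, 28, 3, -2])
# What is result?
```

23 + 3 + 4 + 17 + 28 + 3 + (-2) + 0 = 76

Answer: 76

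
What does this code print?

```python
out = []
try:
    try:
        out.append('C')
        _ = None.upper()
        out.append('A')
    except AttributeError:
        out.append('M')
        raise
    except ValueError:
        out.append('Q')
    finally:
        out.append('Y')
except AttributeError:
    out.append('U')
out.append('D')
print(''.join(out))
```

Execution trace: 'C' (inner try body) → 'M' (inner except AttributeError) → 'Y' (inner finally) → 'U' (outer except AttributeError) → 'D' (after the try/except). Output: CMYUD

Answer: CMYUD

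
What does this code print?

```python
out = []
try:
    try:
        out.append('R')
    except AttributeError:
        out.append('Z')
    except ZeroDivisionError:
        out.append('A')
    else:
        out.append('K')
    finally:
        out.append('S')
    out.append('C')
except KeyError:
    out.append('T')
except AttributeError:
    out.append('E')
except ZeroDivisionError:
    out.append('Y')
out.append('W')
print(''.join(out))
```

Execution trace: 'R' (inner try body, no exception) → 'K' (inner else) → 'S' (inner finally) → 'C' (try body, no exception) → 'W' (after the try/except). Output: RKSCW

Answer: RKSCW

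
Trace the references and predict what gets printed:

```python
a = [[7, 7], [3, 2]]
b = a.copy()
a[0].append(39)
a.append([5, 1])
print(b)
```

Key concept: shallow copy with nested lists.
Step by step:
`a = [[7, 7], [3, 2]]` → a = [[7, 7], [3, 2]]
`b = a.copy()` → b = [[7, 7], [3, 2]]
`a[0].append(39)` → a = [[7, 7, 39], [3, 2]]; b = [[7, 7, 39], [3, 2]]
`a.append([5, 1])` → a = [[7, 7, 39], [3, 2], [5, 1]]
`print(b)` → prints [[7, 7, 39], [3, 2]]

Answer: [[7, 7, 39], [3, 2]]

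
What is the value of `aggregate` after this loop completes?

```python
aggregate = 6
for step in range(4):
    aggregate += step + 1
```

Start at 6, add 1 to 4 = 16
`aggregate` takes the values: 6 → 7 → 9 → 12 → 16

Answer: 16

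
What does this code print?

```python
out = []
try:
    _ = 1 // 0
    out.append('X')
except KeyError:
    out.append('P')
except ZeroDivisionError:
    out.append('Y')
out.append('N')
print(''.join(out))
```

Execution trace: 'Y' (except ZeroDivisionError) → 'N' (after the try/except). Output: YN

Answer: YN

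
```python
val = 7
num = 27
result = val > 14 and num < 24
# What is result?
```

Trace:
`val = 7` → val = 7
`num = 27` → num = 27
`result = val > 14 and num < 24` → result = False
So result = False

Answer: False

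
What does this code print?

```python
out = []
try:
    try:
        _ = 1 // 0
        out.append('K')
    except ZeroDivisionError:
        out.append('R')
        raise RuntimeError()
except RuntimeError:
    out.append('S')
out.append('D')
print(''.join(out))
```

Execution trace: 'R' (inner except ZeroDivisionError) → 'S' (outer except RuntimeError) → 'D' (after the try/except). Output: RSD

Answer: RSD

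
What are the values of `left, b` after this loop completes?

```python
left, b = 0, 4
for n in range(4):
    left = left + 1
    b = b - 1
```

left goes 0→4, b goes 4→0
`left, b` takes the values: (0, 4) → (1, 4) → (1, 3) → (2, 3) → (2, 2) → (3, 2) → (3, 1) → (4, 1) → (4, 0)

Answer: 4, 0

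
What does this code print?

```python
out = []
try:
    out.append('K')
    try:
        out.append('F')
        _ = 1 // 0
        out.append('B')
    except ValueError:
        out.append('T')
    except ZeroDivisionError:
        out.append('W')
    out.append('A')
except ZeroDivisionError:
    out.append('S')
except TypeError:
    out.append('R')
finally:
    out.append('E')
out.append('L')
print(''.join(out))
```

Execution trace: 'K' (try body) → 'F' (inner try body) → 'W' (inner except ZeroDivisionError) → 'A' (try body, no exception) → 'E' (finally) → 'L' (after the try/except). Output: KFWAEL

Answer: KFWAEL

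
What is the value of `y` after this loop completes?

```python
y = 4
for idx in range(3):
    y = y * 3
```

Multiply by 3, 3 times: 4 * 3^3 = 108
`y` takes the values: 4 → 12 → 36 → 108

Answer: 108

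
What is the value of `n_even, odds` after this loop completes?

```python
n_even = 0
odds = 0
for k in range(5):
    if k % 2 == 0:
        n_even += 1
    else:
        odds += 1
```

Count evens and odds in range(5)
`n_even, odds` takes the values: (0, 0) → (1, 0) → (1, 1) → (2, 1) → (2, 2) → (3, 2)

Answer: 3, 2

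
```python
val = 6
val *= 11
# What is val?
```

Trace:
`val = 6` → val = 6
`val *= 11` → val = 66
So val = 66

Answer: 66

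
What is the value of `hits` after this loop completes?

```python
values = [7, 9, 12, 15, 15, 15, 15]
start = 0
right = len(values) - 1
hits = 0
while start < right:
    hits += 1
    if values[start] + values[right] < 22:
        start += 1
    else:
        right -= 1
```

Steps to find pair summing to 22
`hits` takes the values: 0 → 1 → 2 → 3 → 4 → 5 → 6

Answer: 6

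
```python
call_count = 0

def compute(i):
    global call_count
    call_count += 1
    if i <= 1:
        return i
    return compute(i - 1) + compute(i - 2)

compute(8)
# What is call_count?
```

Calls(i) = 1 + Calls(i-1) + Calls(i-2); Calls(0)=Calls(1)=1. For i=8 this gives 67.

Answer: 67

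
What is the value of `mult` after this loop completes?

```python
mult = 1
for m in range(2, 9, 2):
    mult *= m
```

Product of even numbers 2 to 8
`mult` takes the values: 1 → 2 → 8 → 48 → 384

Answer: 384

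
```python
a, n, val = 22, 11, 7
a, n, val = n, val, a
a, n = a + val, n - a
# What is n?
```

Trace:
`a, n, val = 22, 11, 7` → a = 22; n = 11; val = 7
`a, n, val = n, val, a` → a = 11; n = 7; val = 22
`a, n = a + val, n - a` → a = 33; n = -4
So n = -4

Answer: -4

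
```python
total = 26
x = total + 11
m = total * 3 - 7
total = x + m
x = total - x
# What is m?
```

Trace:
`total = 26` → total = 26
`x = total + 11` → x = 37
`m = total * 3 - 7` → m = 71
`total = x + m` → total = 108
`x = total - x` → x = 71
So m = 71

Answer: 71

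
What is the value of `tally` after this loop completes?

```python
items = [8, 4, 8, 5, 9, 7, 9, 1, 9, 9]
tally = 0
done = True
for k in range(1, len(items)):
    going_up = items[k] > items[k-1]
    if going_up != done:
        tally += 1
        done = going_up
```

Count direction changes in [8, 4, 8, 5, 9, 7, 9, 1, 9, 9]
`tally` takes the values: 0 → 1 → 2 → 3 → 4 → 5 → 6 → 7 → 8 → 9

Answer: 9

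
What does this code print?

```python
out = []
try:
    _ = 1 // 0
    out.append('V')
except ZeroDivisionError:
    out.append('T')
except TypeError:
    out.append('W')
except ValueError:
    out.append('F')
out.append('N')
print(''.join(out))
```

Execution trace: 'T' (except ZeroDivisionError) → 'N' (after the try/except). Output: TN

Answer: TN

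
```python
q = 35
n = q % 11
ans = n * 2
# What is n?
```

Trace:
`q = 35` → q = 35
`n = q % 11` → n = 2
`ans = n * 2` → ans = 4
So n = 2

Answer: 2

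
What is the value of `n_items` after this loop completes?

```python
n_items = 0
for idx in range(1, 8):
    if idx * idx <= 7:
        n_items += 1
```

Count numbers where idx² ≤ 7
`n_items` takes the values: 0 → 1 → 2

Answer: 2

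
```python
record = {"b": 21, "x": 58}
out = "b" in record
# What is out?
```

Trace:
`record = {"b": 21, "x": 58}` → record = {'b': 21, 'x': 58}
`out = "b" in record` → out = True
So out = True

Answer: True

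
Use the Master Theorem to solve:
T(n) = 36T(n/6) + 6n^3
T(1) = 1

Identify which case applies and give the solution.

a=36, b=6, f(n)=6n^3. log_6(36) = 2. Since c=3 > 2 and the regularity condition holds (36(n/6)^3 = (36/6^3)n^3 with 36/6^3 < 1), Case 3 applies: T(n) = Θ(f(n)) = O(n^3).

Answer: O(n^3) - Case 3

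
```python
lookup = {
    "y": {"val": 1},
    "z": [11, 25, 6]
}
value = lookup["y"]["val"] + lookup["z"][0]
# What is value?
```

Trace:
`lookup = { ...` → lookup = {'y': {'val': 1}, 'z': [11, 25, 6]}
`value = lookup["y"]["val"] + lookup["z"][0]` → value = 12
So value = 12

Answer: 12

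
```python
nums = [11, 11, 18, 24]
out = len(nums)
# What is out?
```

Trace:
`nums = [11, 11, 18, 24]` → nums = [11, 11, 18, 24]
`out = len(nums)` → out = 4
So out = 4

Answer: 4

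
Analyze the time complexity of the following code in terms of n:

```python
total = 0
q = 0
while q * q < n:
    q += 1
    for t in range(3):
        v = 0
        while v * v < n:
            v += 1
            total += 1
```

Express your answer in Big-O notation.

Each loop level contributes: √n × 1 × √n. Multiplying the contributions gives O(n).

Answer: O(n)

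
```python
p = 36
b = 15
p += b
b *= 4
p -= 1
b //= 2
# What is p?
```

Trace:
`p = 36` → p = 36
`b = 15` → b = 15
`p += b` → p = 51
`b *= 4` → b = 60
`p -= 1` → p = 50
`b //= 2` → b = 30
So p = 50

Answer: 50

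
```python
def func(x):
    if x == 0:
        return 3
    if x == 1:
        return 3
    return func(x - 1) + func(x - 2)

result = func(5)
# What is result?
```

Build up from base cases: func(0)=3, func(1)=3, func(2)=6, func(3)=9, func(4)=15, func(5)=24

Answer: 24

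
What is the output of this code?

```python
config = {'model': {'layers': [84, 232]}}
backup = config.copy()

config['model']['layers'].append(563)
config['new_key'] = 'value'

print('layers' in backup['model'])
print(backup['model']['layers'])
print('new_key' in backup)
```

Key concept: shallow copy gotcha with nested dict.
Step by step:
`config = {'model': {'layers': [84, 232]}}` → config = {'model': {'layers': [84, 232]}}
`backup = config.copy()` → backup = {'model': {'layers': [84, 232]}}
`config['model']['layers'].append(563)` → config = {'model': {'layers': [84, 232, 563]}}; backup = {'model': {'layers': [84, 232, 563]}}
`config['new_key'] = 'value'` → config = {'model': {'layers': [84, 232, 563]}, 'new_key': 'value'}
`print('layers' in backup['model'])` → prints True
`print(backup['model']['layers'])` → prints [84, 232, 563]
`print('new_key' in backup)` → prints False

Answer:
True
[84, 232, 563]
False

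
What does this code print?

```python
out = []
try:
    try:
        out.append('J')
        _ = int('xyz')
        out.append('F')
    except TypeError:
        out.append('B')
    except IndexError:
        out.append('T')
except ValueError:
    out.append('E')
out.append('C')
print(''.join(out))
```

Execution trace: 'J' (try body) → 'E' (outer except ValueError) → 'C' (after the try/except). Output: JEC

Answer: JEC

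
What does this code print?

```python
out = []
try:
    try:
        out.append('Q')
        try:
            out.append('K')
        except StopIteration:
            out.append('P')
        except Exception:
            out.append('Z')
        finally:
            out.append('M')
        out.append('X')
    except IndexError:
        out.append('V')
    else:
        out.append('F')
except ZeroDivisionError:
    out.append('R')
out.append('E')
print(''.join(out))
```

Execution trace: 'Q' (try body) → 'K' (inner try body, no exception) → 'M' (inner finally) → 'X' (try body, no exception) → 'F' (else) → 'E' (after the try/except). Output: QKMXFE

Answer: QKMXFE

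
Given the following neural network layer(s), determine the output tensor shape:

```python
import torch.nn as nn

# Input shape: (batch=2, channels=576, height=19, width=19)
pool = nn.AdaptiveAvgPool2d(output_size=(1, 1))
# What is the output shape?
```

Input: (2, 576, 19, 19) -> Output: (2, 576, 1, 1)

Answer: (2, 576, 1, 1)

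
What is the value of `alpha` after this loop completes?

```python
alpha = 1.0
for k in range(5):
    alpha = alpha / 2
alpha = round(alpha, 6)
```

Halving LR 5 times: 1 / 2^5
`alpha` takes the values: 1.0 → 0.5 → 0.25 → 0.125 → 0.0625 → 0.03125

Answer: 0.03125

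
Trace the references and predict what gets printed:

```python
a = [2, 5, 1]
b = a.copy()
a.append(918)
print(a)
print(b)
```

Key concept: list.copy() creates independent copy.
Step by step:
`a = [2, 5, 1]` → a = [2, 5, 1]
`b = a.copy()` → b = [2, 5, 1]
`a.append(918)` → a = [2, 5, 1, 918]
`print(a)` → prints [2, 5, 1, 918]
`print(b)` → prints [2, 5, 1]

Answer:
[2, 5, 1, 918]
[2, 5, 1]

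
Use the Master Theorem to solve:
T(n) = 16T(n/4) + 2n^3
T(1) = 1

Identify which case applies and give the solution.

a=16, b=4, f(n)=2n^3. log_4(16) = 2. Since c=3 > 2 and the regularity condition holds (16(n/4)^3 = (16/4^3)n^3 with 16/4^3 < 1), Case 3 applies: T(n) = Θ(f(n)) = O(n^3).

Answer: O(n^3) - Case 3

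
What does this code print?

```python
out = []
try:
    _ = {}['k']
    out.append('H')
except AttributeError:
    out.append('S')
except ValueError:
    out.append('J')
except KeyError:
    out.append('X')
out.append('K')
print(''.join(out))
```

Execution trace: 'X' (except KeyError) → 'K' (after the try/except). Output: XK

Answer: XK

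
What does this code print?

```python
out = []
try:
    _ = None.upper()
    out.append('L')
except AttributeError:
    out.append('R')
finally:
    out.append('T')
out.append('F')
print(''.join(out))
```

Execution trace: 'R' (except AttributeError) → 'T' (finally) → 'F' (after the try/except). Output: RTF

Answer: RTF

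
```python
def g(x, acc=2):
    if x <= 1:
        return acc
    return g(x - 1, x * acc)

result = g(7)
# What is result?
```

Accumulator trace (n, acc): (7, 2) -> (6, 14) -> (5, 84) -> (4, 420) -> (3, 1680) -> (2, 5040) -> (1, 10080) -> return 10080

Answer: 10080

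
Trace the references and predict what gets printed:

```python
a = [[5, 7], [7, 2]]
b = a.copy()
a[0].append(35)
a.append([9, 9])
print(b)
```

Key concept: shallow copy with nested lists.
Step by step:
`a = [[5, 7], [7, 2]]` → a = [[5, 7], [7, 2]]
`b = a.copy()` → b = [[5, 7], [7, 2]]
`a[0].append(35)` → a = [[5, 7, 35], [7, 2]]; b = [[5, 7, 35], [7, 2]]
`a.append([9, 9])` → a = [[5, 7, 35], [7, 2], [9, 9]]
`print(b)` → prints [[5, 7, 35], [7, 2]]

Answer: [[5, 7, 35], [7, 2]]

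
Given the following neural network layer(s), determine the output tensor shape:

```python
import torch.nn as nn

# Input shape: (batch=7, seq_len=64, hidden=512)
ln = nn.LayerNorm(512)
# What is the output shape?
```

Input: (7, 64, 512) -> Output: (7, 64, 512)

Answer: (7, 64, 512)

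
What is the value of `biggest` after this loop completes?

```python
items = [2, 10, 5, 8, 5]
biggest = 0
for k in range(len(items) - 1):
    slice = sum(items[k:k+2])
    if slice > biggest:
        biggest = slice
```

Max sum of 2-element window in [2, 10, 5, 8, 5]
`biggest` takes the values: 0 → 12 → 15

Answer: 15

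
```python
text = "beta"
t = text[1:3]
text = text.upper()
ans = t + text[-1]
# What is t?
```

Trace:
`text = "beta"` → text = 'beta'
`t = text[1:3]` → t = 'et'
`text = text.upper()` → text = 'BETA'
`ans = t + text[-1]` → ans = 'etA'
So t = 'et'

Answer: 'et'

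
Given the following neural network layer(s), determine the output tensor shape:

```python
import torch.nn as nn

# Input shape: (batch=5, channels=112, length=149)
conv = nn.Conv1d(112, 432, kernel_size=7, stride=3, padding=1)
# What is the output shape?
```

Input: (5, 112, 149) -> Output: (5, 432, 49)

Answer: (5, 432, 49)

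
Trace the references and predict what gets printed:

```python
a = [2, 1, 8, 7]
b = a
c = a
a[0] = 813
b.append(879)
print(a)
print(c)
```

Key concept: multiple aliases.
Step by step:
`a = [2, 1, 8, 7]` → a = [2, 1, 8, 7]
`b = a` → b = [2, 1, 8, 7] (same object as a)
`c = a` → c = [2, 1, 8, 7] (same object as a, b)
`a[0] = 813` → a = [813, 1, 8, 7] (same object as b, c); b = [813, 1, 8, 7] (same object as a, c); c = [813, 1, 8, 7] (same object as a, b)
`b.append(879)` → a = [813, 1, 8, 7, 879] (same object as b, c); b = [813, 1, 8, 7, 879] (same object as a, c); c = [813, 1, 8, 7, 879] (same object as a, b)
`print(a)` → prints [813, 1, 8, 7, 879]
`print(c)` → prints [813, 1, 8, 7, 879]

Answer:
[813, 1, 8, 7, 879]
[813, 1, 8, 7, 879]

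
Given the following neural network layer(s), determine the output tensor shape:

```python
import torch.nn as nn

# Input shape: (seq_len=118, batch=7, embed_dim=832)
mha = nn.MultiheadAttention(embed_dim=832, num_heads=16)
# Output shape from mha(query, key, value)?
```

Input: (118, 7, 832) -> Output: (118, 7, 832)

Answer: (118, 7, 832)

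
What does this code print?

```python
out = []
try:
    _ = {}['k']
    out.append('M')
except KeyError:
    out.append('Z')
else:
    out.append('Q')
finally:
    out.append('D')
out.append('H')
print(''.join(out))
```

Execution trace: 'Z' (except KeyError) → 'D' (finally) → 'H' (after the try/except). Output: ZDH

Answer: ZDH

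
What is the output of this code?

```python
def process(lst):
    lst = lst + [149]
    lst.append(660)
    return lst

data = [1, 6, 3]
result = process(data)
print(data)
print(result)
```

Key concept: rebinding parameter vs mutation.
Step by step:
`data = [1, 6, 3]` → data = [1, 6, 3]
`result = process(data)` → result = [1, 6, 3, 149, 660]
`print(data)` → prints [1, 6, 3]
`print(result)` → prints [1, 6, 3, 149, 660]

Answer:
[1, 6, 3]
[1, 6, 3, 149, 660]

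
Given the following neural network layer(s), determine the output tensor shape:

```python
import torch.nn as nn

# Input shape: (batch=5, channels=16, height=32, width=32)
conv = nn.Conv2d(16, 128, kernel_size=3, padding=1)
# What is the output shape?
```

Input: (5, 16, 32, 32) -> Output: (5, 128, 32, 32)

Answer: (5, 128, 32, 32)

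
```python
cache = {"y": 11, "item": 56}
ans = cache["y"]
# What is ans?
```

Trace:
`cache = {"y": 11, "item": 56}` → cache = {'y': 11, 'item': 56}
`ans = cache["y"]` → ans = 11
So ans = 11

Answer: 11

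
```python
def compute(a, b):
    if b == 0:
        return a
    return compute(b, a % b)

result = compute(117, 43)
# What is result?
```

compute(117, 43) -> compute(43, 31) -> compute(31, 12) -> compute(12, 7) -> compute(7, 5) -> compute(5, 2) -> compute(2, 1) -> compute(1, 0) -> 1

Answer: 1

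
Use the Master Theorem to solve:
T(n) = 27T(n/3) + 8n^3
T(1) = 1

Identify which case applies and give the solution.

a=27, b=3, f(n)=8n^3. log_3(27) = 3. Since c=3 = 3, Case 2 applies: T(n) = Θ(n^log_b(a) · log n) = O(n^3 log n).

Answer: O(n^3 log n) - Case 2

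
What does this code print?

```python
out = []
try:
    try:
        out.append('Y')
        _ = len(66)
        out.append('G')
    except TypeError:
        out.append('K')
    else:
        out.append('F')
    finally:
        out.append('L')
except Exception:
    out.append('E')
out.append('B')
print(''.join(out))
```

Execution trace: 'Y' (inner try body) → 'K' (inner except TypeError) → 'L' (inner finally) → 'B' (after the try/except). Output: YKLB

Answer: YKLB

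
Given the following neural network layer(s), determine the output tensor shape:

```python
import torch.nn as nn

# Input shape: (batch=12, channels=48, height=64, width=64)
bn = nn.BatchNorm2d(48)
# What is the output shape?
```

Input: (12, 48, 64, 64) -> Output: (12, 48, 64, 64)

Answer: (12, 48, 64, 64)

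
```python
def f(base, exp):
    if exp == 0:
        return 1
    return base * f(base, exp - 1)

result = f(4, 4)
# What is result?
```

f(4, 4) = 4 * 4 * 4 * 4 = 256

Answer: 256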